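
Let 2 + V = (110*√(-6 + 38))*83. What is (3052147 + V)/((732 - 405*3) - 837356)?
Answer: -3052145/837839 - 36520*√2/837839 ≈ -3.7045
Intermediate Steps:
V = -2 + 36520*√2 (V = -2 + (110*√(-6 + 38))*83 = -2 + (110*√32)*83 = -2 + (110*(4*√2))*83 = -2 + (440*√2)*83 = -2 + 36520*√2 ≈ 51645.)
(3052147 + V)/((732 - 405*3) - 837356) = (3052147 + (-2 + 36520*√2))/((732 - 405*3) - 837356) = (3052145 + 36520*√2)/((732 - 1215) - 837356) = (3052145 + 36520*√2)/(-483 - 837356) = (3052145 + 36520*√2)/(-837839) = (3052145 + 36520*√2)*(-1/837839) = -3052145/837839 - 36520*√2/837839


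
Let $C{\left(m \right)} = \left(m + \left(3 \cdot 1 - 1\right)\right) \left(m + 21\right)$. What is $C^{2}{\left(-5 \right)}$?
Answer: $2304$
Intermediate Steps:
$C{\left(m \right)} = \left(2 + m\right) \left(21 + m\right)$ ($C{\left(m \right)} = \left(m + \left(3 - 1\right)\right) \left(21 + m\right) = \left(m + 2\right) \left(21 + m\right) = \left(2 + m\right) \left(21 + m\right)$)
$C^{2}{\left(-5 \right)} = \left(42 + \left(-5\right)^{2} + 23 \left(-5\right)\right)^{2} = \left(42 + 25 - 115\right)^{2} = \left(-48\right)^{2} = 2304$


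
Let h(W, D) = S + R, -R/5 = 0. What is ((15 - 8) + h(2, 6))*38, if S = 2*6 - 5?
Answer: 532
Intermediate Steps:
R = 0 (R = -5*0 = 0)
S = 7 (S = 12 - 5 = 7)
h(W, D) = 7 (h(W, D) = 7 + 0 = 7)
((15 - 8) + h(2, 6))*38 = ((15 - 8) + 7)*38 = (7 + 7)*38 = 14*38 = 532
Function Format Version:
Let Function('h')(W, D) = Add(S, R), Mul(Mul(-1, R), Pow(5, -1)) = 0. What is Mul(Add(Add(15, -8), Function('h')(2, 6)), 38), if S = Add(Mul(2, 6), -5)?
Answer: 532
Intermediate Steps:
R = 0 (R = Mul(-5, 0) = 0)
S = 7 (S = Add(12, -5) = 7)
Function('h')(W, D) = 7 (Function('h')(W, D) = Add(7, 0) = 7)
Mul(Add(Add(15, -8), Function('h')(2, 6)), 38) = Mul(Add(Add(15, -8), 7), 38) = Mul(Add(7, 7), 38) = Mul(14, 38) = 532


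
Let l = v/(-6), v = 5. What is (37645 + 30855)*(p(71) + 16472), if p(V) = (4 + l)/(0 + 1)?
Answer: 3385646750/3 ≈ 1.1285e+9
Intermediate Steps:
l = -5/6 (l = 5/(-6) = 5*(-1/6) = -5/6 ≈ -0.83333)
p(V) = 19/6 (p(V) = (4 - 5/6)/(0 + 1) = (19/6)/1 = 1*(19/6) = 19/6)
(37645 + 30855)*(p(71) + 16472) = (37645 + 30855)*(19/6 + 16472) = 68500*(98851/6) = 3385646750/3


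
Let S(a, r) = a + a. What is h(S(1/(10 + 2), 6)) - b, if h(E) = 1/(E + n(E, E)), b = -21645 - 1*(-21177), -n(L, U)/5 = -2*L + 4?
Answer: 51006/109 ≈ 467.94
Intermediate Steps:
n(L, U) = -20 + 10*L (n(L, U) = -5*(-2*L + 4) = -5*(4 - 2*L) = -20 + 10*L)
b = -468 (b = -21645 + 21177 = -468)
S(a, r) = 2*a
h(E) = 1/(-20 + 11*E) (h(E) = 1/(E + (-20 + 10*E)) = 1/(-20 + 11*E))
h(S(1/(10 + 2), 6)) - b = 1/(-20 + 11*(2/(10 + 2))) - 1*(-468) = 1/(-20 + 11*(2/12)) + 468 = 1/(-20 + 11*(2*(1/12))) + 468 = 1/(-20 + 11*(⅙)) + 468 = 1/(-20 + 11/6) + 468 = 1/(-109/6) + 468 = -6/109 + 468 = 51006/109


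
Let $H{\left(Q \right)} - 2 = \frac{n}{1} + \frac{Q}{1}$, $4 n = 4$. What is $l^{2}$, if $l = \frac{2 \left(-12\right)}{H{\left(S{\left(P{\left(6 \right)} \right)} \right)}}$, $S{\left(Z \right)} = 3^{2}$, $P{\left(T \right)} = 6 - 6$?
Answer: $4$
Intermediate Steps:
$n = 1$ ($n = \frac{1}{4} \cdot 4 = 1$)
$P{\left(T \right)} = 0$ ($P{\left(T \right)} = 6 - 6 = 0$)
$S{\left(Z \right)} = 9$
$H{\left(Q \right)} = 3 + Q$ ($H{\left(Q \right)} = 2 + \left(1 \cdot 1^{-1} + \frac{Q}{1}\right) = 2 + \left(1 \cdot 1 + Q 1\right) = 2 + \left(1 + Q\right) = 3 + Q$)
$l = -2$ ($l = \frac{2 \left(-12\right)}{3 + 9} = - \frac{24}{12} = \left(-24\right) \frac{1}{12} = -2$)
$l^{2} = \left(-2\right)^{2} = 4$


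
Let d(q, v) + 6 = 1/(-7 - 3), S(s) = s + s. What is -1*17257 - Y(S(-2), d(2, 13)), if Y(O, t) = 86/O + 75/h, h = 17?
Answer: -586157/34 ≈ -17240.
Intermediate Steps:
S(s) = 2*s
d(q, v) = -61/10 (d(q, v) = -6 + 1/(-7 - 3) = -6 + 1/(-10) = -6 - ⅒ = -61/10)
Y(O, t) = 75/17 + 86/O (Y(O, t) = 86/O + 75/17 = 75/17 + 86/O)
-1*17257 - Y(S(-2), d(2, 13)) = -1*17257 - (75/17 + 86/((2*(-2)))) = -17257 - (75/17 + 86/(-4)) = -17257 - (75/17 + 86*(-¼)) = -17257 - (75/17 - 43/2) = -17257 - 1*(-581/34) = -17257 + 581/34 = -586157/34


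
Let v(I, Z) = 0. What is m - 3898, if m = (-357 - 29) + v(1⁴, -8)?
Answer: -4284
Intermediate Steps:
m = -386 (m = (-357 - 29) + 0 = -386 + 0 = -386)
m - 3898 = -386 - 3898 = -4284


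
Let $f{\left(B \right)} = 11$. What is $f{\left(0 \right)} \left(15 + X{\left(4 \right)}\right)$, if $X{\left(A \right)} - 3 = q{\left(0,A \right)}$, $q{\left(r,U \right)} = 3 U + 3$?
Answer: $363$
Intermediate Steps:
$q{\left(r,U \right)} = 3 + 3 U$
$X{\left(A \right)} = 6 + 3 A$ ($X{\left(A \right)} = 3 + \left(3 + 3 A\right) = 6 + 3 A$)
$f{\left(0 \right)} \left(15 + X{\left(4 \right)}\right) = 11 \left(15 + \left(6 + 3 \cdot 4\right)\right) = 11 \left(15 + \left(6 + 12\right)\right) = 11 \left(15 + 18\right) = 11 \cdot 33 = 363$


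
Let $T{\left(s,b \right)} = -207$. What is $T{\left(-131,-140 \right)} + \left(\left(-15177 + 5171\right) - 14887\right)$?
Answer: $-25100$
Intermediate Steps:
$T{\left(-131,-140 \right)} + \left(\left(-15177 + 5171\right) - 14887\right) = -207 + \left(\left(-15177 + 5171\right) - 14887\right) = -207 - 24893 = -25100$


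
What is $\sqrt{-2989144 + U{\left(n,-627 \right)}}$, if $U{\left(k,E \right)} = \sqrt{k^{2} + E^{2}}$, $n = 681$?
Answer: $\sqrt{-2989144 + 3 \sqrt{95210}} \approx 1728.6 i$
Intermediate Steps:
$U{\left(k,E \right)} = \sqrt{E^{2} + k^{2}}$
$\sqrt{-2989144 + U{\left(n,-627 \right)}} = \sqrt{-2989144 + \sqrt{\left(-627\right)^{2} + 681^{2}}} = \sqrt{-2989144 + \sqrt{393129 + 463761}} = \sqrt{-2989144 + \sqrt{856890}} = \sqrt{-2989144 + 3 \sqrt{95210}}$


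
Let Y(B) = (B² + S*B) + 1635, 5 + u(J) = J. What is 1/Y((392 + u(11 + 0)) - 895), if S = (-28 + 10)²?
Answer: 1/87616 ≈ 1.1413e-5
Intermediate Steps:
u(J) = -5 + J
S = 324 (S = (-18)² = 324)
Y(B) = 1635 + B² + 324*B (Y(B) = (B² + 324*B) + 1635 = 1635 + B² + 324*B)
1/Y((392 + u(11 + 0)) - 895) = 1/(1635 + ((392 + (-5 + (11 + 0))) - 895)² + 324*((392 + (-5 + (11 + 0))) - 895)) = 1/(1635 + ((392 + (-5 + 11)) - 895)² + 324*((392 + (-5 + 11)) - 895)) = 1/(1635 + ((392 + 6) - 895)² + 324*((392 + 6) - 895)) = 1/(1635 + (398 - 895)² + 324*(398 - 895)) = 1/(1635 + (-497)² + 324*(-497)) = 1/(1635 + 247009 - 161028) = 1/87616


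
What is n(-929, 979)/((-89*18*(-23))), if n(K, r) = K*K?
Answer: 863041/36846 ≈ 23.423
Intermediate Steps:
n(K, r) = K**2
n(-929, 979)/((-89*18*(-23))) = (-929)**2/((-89*18*(-23))) = 863041/((-1602*(-23))) = 863041/36846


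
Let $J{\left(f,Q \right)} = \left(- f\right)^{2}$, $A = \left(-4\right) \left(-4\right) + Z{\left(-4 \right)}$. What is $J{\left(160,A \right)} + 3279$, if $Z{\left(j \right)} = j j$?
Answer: $28879$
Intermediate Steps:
$Z{\left(j \right)} = j^{2}$
$A = 32$ ($A = \left(-4\right) \left(-4\right) + \left(-4\right)^{2} = 16 + 16 = 32$)
$J{\left(f,Q \right)} = f^{2}$
$J{\left(160,A \right)} + 3279 = 160^{2} + 3279 = 25600 + 3279 = 28879$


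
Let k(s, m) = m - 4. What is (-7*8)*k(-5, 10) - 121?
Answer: -457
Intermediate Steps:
k(s, m) = -4 + m
(-7*8)*k(-5, 10) - 121 = (-7*8)*(-4 + 10) - 121 = -56*6 - 121 = -336 - 121 = -457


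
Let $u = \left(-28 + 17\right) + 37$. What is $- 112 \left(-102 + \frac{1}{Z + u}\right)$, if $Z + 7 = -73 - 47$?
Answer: $\frac{1153936}{101} \approx 11425.0$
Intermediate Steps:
$u = 26$ ($u = -11 + 37 = 26$)
$Z = -127$ ($Z = -7 - 120 = -127$)
$- 112 \left(-102 + \frac{1}{Z + u}\right) = - 112 \left(-102 + \frac{1}{-127 + 26}\right) = - 112 \left(-102 + \frac{1}{-101}\right) = - 112 \left(-102 - \frac{1}{101}\right) = \left(-112\right) \left(- \frac{10303}{101}\right) = \frac{1153936}{101}$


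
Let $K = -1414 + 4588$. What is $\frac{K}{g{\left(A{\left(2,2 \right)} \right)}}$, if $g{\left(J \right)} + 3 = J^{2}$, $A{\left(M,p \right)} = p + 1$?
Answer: $529$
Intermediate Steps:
$A{\left(M,p \right)} = 1 + p$
$K = 3174$
$g{\left(J \right)} = -3 + J^{2}$
$\frac{K}{g{\left(A{\left(2,2 \right)} \right)}} = \frac{3174}{-3 + \left(1 + 2\right)^{2}} = \frac{3174}{-3 + 3^{2}} = \frac{3174}{-3 + 9} = \frac{3174}{6} = 3174 \cdot \frac{1}{6} = 529$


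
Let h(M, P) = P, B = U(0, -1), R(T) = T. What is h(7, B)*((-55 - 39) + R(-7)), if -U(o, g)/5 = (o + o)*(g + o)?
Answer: 0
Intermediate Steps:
U(o, g) = -10*o*(g + o) (U(o, g) = -5*(o + o)*(g + o) = -5*2*o*(g + o) = -10*o*(g + o))
B = 0 (B = -10*0*(-1 + 0) = -10*0*(-1) = 0)
h(7, B)*((-55 - 39) + R(-7)) = 0*((-55 - 39) - 7) = 0*(-94 - 7) = 0*(-101) = 0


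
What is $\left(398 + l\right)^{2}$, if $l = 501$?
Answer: $808201$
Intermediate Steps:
$\left(398 + l\right)^{2} = \left(398 + 501\right)^{2} = 899^{2} = 808201$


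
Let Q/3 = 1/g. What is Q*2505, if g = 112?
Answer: 7515/112 ≈ 67.098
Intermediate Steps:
Q = 3/112 ≈ 0.026786
Q*2505 = (3/112)*2505 = 7515/112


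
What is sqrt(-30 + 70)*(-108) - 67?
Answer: -67 - 216*sqrt(10) ≈ -750.05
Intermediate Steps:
sqrt(-30 + 70)*(-108) - 67 = sqrt(40)*(-108) - 67 = (2*sqrt(10))*(-108) - 67 = -216*sqrt(10) - 67 = -67 - 216*sqrt(10)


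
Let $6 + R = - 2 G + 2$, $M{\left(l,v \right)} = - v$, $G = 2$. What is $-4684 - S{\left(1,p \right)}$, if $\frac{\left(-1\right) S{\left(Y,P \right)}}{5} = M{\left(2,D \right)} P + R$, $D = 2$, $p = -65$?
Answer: $-4074$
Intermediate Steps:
$R = -8$ ($R = -6 + \left(\left(-2\right) 2 + 2\right) = -6 + \left(-4 + 2\right) = -6 - 2 = -8$)
$S{\left(Y,P \right)} = 40 + 10 P$ ($S{\left(Y,P \right)} = - 5 \left(\left(-1\right) 2 P - 8\right) = - 5 \left(- 2 P - 8\right) = - 5 \left(-8 - 2 P\right) = 40 + 10 P$)
$-4684 - S{\left(1,p \right)} = -4684 - \left(40 + 10 \left(-65\right)\right) = -4684 - \left(40 - 650\right) = -4684 - -610 = -4684 + 610 = -4074$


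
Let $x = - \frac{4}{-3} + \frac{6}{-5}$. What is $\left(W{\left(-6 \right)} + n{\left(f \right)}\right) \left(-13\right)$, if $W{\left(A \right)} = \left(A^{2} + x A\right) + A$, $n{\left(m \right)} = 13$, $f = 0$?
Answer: $- \frac{2743}{5} \approx -548.6$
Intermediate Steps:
$x = \frac{2}{15}$ ($x = \left(-4\right) \left(- \frac{1}{3}\right) + 6 \left(- \frac{1}{5}\right) = \frac{4}{3} - \frac{6}{5} = \frac{2}{15} \approx 0.13333$)
$W{\left(A \right)} = A^{2} + \frac{17 A}{15}$ ($W{\left(A \right)} = \left(A^{2} + \frac{2 A}{15}\right) + A = A^{2} + \frac{17 A}{15}$)
$\left(W{\left(-6 \right)} + n{\left(f \right)}\right) \left(-13\right) = \left(\frac{1}{15} \left(-6\right) \left(17 + 15 \left(-6\right)\right) + 13\right) \left(-13\right) = \left(\frac{1}{15} \left(-6\right) \left(17 - 90\right) + 13\right) \left(-13\right) = \left(\frac{1}{15} \left(-6\right) \left(-73\right) + 13\right) \left(-13\right) = \left(\frac{146}{5} + 13\right) \left(-13\right) = \frac{211}{5} \left(-13\right) = - \frac{2743}{5}$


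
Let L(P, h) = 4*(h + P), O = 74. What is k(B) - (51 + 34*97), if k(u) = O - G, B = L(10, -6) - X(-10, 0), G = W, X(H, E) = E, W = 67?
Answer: -3342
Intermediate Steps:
L(P, h) = 4*P + 4*h (L(P, h) = 4*(P + h) = 4*P + 4*h)
G = 67
B = 16 (B = (4*10 + 4*(-6)) - 1*0 = (40 - 24) + 0 = 16 + 0 = 16)
k(u) = 7 (k(u) = 74 - 1*67 = 74 - 67 = 7)
k(B) - (51 + 34*97) = 7 - (51 + 34*97) = 7 - (51 + 3298) = 7 - 1*3349 = 7 - 3349 = -3342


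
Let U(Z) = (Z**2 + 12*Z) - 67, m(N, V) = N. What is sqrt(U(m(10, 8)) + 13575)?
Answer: 4*sqrt(858) ≈ 117.17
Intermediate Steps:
U(Z) = -67 + Z**2 + 12*Z
sqrt(U(m(10, 8)) + 13575) = sqrt((-67 + 10**2 + 12*10) + 13575) = sqrt((-67 + 100 + 120) + 13575) = sqrt(153 + 13575) = sqrt(13728) = 4*sqrt(858)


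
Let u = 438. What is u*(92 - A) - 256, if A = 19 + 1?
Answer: 31280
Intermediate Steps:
A = 20
u*(92 - A) - 256 = 438*(92 - 1*20) - 256 = 438*(92 - 20) - 256 = 438*72 - 256 = 31536 - 256 = 31280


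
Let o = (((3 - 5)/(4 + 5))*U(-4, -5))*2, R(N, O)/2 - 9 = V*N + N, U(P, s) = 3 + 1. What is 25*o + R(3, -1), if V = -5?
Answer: -454/9 ≈ -50.444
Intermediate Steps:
U(P, s) = 4
R(N, O) = 18 - 8*N (R(N, O) = 18 + 2*(-5*N + N) = 18 + 2*(-4*N) = 18 - 8*N)
o = -16/9 (o = (((3 - 5)/(4 + 5))*4)*2 = (-2/9*4)*2 = (-2*⅑*4)*2 = -2/9*4*2 = -8/9*2 = -16/9 ≈ -1.7778)
25*o + R(3, -1) = 25*(-16/9) + (18 - 8*3) = -400/9 + (18 - 24) = -400/9 - 6 = -454/9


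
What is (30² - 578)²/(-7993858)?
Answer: -51842/3996929 ≈ -0.012970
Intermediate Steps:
(30² - 578)²/(-7993858) = (900 - 578)²*(-1/7993858) = 322²*(-1/7993858) = 103684*(-1/7993858) = -51842/3996929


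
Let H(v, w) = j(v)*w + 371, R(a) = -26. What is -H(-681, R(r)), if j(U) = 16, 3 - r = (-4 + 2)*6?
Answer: 45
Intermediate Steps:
r = 15 (r = 3 - (-4 + 2)*6 = 3 - (-2)*6 = 3 - 1*(-12) = 3 + 12 = 15)
H(v, w) = 371 + 16*w (H(v, w) = 16*w + 371 = 371 + 16*w)
-H(-681, R(r)) = -(371 + 16*(-26)) = -(371 - 416) = -1*(-45) = 45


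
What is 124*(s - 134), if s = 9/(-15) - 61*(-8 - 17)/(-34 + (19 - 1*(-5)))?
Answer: -178002/5 ≈ -35600.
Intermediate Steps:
s = -1531/10 (s = 9*(-1/15) - 61*(-25/(-34 + (19 + 5))) = -3/5 - 61*(-25/(-34 + 24)) = -3/5 - 61/((-10*(-1/25))) = -3/5 - 61/2/5 = -3/5 - 61*5/2 = -3/5 - 305/2 = -1531/10 ≈ -153.10)
124*(s - 134) = 124*(-1531/10 - 134) = 124*(-2871/10) = -178002/5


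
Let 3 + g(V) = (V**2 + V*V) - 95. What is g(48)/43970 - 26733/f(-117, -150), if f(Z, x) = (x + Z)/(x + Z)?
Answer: -117544550/4397 ≈ -26733.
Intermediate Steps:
g(V) = -98 + 2*V**2 (g(V) = -3 + ((V**2 + V*V) - 95) = -3 + ((V**2 + V**2) - 95) = -3 + (2*V**2 - 95) = -3 + (-95 + 2*V**2) = -98 + 2*V**2)
f(Z, x) = 1 (f(Z, x) = (Z + x)/(Z + x) = 1)
g(48)/43970 - 26733/f(-117, -150) = (-98 + 2*48**2)/43970 - 26733/1 = (-98 + 2*2304)*(1/43970) - 26733*1 = (-98 + 4608)*(1/43970) - 26733 = 4510*(1/43970) - 26733 = 451/4397 - 26733 = -117544550/4397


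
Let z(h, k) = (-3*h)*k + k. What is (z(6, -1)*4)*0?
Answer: 0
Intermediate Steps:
z(h, k) = k - 3*h*k (z(h, k) = -3*h*k + k = k - 3*h*k)
(z(6, -1)*4)*0 = (-(1 - 3*6)*4)*0 = (-(1 - 18)*4)*0 = (-1*(-17)*4)*0 = (17*4)*0 = 68*0 = 0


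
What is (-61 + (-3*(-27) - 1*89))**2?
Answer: 4761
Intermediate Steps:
(-61 + (-3*(-27) - 1*89))**2 = (-61 + (81 - 89))**2 = (-61 - 8)**2 = (-69)**2 = 4761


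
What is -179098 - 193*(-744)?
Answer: -35506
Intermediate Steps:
-179098 - 193*(-744) = -179098 + 143592 = -35506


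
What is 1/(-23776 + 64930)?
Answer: 1/41154 ≈ 2.4299e-5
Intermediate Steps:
1/(-23776 + 64930) = 1/41154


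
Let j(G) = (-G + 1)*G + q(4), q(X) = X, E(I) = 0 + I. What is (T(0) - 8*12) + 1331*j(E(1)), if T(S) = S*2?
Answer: 5228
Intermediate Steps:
T(S) = 2*S
E(I) = I
j(G) = 4 + G*(1 - G) (j(G) = (-G + 1)*G + 4 = (1 - G)*G + 4 = G*(1 - G) + 4 = 4 + G*(1 - G))
(T(0) - 8*12) + 1331*j(E(1)) = (2*0 - 8*12) + 1331*(4 + 1 - 1*1**2) = (0 - 96) + 1331*(4 + 1 - 1*1) = -96 + 1331*(4 + 1 - 1) = -96 + 1331*4 = -96 + 5324 = 5228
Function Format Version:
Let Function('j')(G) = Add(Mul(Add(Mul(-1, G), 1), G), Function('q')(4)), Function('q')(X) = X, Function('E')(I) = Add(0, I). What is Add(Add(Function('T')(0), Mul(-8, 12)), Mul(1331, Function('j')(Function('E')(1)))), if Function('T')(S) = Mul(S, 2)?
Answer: 5228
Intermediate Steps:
Function('T')(S) = Mul(2, S)
Function('E')(I) = I
Function('j')(G) = Add(4, Mul(G, Add(1, Mul(-1, G)))) (Function('j')(G) = Add(Mul(Add(Mul(-1, G), 1), G), 4) = Add(Mul(Add(1, Mul(-1, G)), G), 4) = Add(Mul(G, Add(1, Mul(-1, G))), 4) = Add(4, Mul(G, Add(1, Mul(-1, G)))))
Add(Add(Function('T')(0), Mul(-8, 12)), Mul(1331, Function('j')(Function('E')(1)))) = Add(Add(Mul(2, 0), Mul(-8, 12)), Mul(1331, Add(4, 1, Mul(-1, Pow(1, 2))))) = Add(Add(0, -96), Mul(1331, Add(4, 1, Mul(-1, 1)))) = Add(-96, Mul(1331, Add(4, 1, -1))) = Add(-96, Mul(1331, 4)) = Add(-96, 5324) = 5228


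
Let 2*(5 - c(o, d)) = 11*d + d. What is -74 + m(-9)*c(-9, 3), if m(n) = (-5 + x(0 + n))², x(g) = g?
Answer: -2622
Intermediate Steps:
c(o, d) = 5 - 6*d (c(o, d) = 5 - (11*d + d)/2 = 5 - 6*d)
m(n) = (-5 + n)² (m(n) = (-5 + (0 + n))² = (-5 + n)²)
-74 + m(-9)*c(-9, 3) = -74 + (-5 - 9)²*(5 - 6*3) = -74 + (-14)²*(5 - 18) = -74 + 196*(-13) = -74 - 2548 = -2622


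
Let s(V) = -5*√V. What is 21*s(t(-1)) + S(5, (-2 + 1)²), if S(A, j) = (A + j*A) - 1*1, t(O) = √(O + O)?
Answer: 9 - 105*2^(¼)*√I ≈ -79.294 - 88.294*I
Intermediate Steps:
t(O) = √2*√O (t(O) = √(2*O) = √2*√O)
S(A, j) = -1 + A + A*j (S(A, j) = (A + A*j) - 1 = -1 + A + A*j)
21*s(t(-1)) + S(5, (-2 + 1)²) = 21*(-5*(-1)^(¼)*2^(¼)) + (-1 + 5 + 5*(-2 + 1)²) = 21*(-5*2^(¼)*√I) + (-1 + 5 + 5*(-1)²) = 21*(-5*2^(¼)*√I) + (-1 + 5 + 5*1) = 21*(-5*2^(¼)*√I) + (-1 + 5 + 5) = 21*(-5*2^(¼)*√I) + 9 = -105*2^(¼)*√I + 9 = 9 - 105*2^(¼)*√I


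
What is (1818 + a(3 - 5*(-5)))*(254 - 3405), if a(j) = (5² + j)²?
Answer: -14579677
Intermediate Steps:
a(j) = (25 + j)²
(1818 + a(3 - 5*(-5)))*(254 - 3405) = (1818 + (25 + (3 - 5*(-5)))²)*(254 - 3405) = (1818 + (25 + (3 + 25))²)*(-3151) = (1818 + (25 + 28)²)*(-3151) = (1818 + 53²)*(-3151) = (1818 + 2809)*(-3151) = 4627*(-3151) = -14579677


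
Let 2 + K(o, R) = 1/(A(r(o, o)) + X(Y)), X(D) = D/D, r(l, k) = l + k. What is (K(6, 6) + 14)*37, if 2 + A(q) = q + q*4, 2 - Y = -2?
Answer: 26233/59 ≈ 444.63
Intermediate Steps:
Y = 4 (Y = 2 - 1*(-2) = 2 + 2 = 4)
r(l, k) = k + l
A(q) = -2 + 5*q (A(q) = -2 + (q + q*4) = -2 + (q + 4*q) = -2 + 5*q)
X(D) = 1
K(o, R) = -2 + 1/(-1 + 10*o) (K(o, R) = -2 + 1/((-2 + 5*(o + o)) + 1) = -2 + 1/((-2 + 5*(2*o)) + 1) = -2 + 1/((-2 + 10*o) + 1) = -2 + 1/(-1 + 10*o))
(K(6, 6) + 14)*37 = ((3 - 20*6)/(-1 + 10*6) + 14)*37 = ((3 - 120)/(-1 + 60) + 14)*37 = (-117/59 + 14)*37 = (709/59)*37 = 26233/59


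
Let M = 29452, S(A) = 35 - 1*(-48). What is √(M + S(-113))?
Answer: √29535 ≈ 171.86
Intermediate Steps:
S(A) = 83 (S(A) = 35 + 48 = 83)
√(M + S(-113)) = √(29452 + 83) = √29535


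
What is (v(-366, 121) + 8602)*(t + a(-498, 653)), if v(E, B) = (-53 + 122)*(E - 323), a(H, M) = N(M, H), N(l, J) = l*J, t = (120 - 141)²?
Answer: 12645557067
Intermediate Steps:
t = 441 (t = (-21)² = 441)
N(l, J) = J*l
a(H, M) = H*M
v(E, B) = -22287 + 69*E (v(E, B) = 69*(-323 + E) = -22287 + 69*E)
(v(-366, 121) + 8602)*(t + a(-498, 653)) = ((-22287 + 69*(-366)) + 8602)*(441 - 498*653) = ((-22287 - 25254) + 8602)*(441 - 325194) = (-47541 + 8602)*(-324753) = -38939*(-324753) = 12645557067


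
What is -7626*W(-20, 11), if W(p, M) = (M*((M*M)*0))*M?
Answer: 0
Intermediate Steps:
W(p, M) = 0 (W(p, M) = (M*(M²*0))*M = (M*0)*M = 0*M = 0)
-7626*W(-20, 11) = -7626*0 = 0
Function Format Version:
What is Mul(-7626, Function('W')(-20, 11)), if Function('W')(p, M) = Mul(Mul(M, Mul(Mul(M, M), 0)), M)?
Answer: 0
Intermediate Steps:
Function('W')(p, M) = 0 (Function('W')(p, M) = Mul(Mul(M, Mul(Pow(M, 2), 0)), M) = Mul(Mul(M, 0), M) = Mul(0, M) = 0)
Mul(-7626, Function('W')(-20, 11)) = Mul(-7626, 0) = 0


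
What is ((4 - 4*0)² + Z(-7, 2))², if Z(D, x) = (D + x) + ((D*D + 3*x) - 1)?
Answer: 4225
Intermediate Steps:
Z(D, x) = -1 + D + D² + 4*x (Z(D, x) = (D + x) + ((D² + 3*x) - 1) = (D + x) + (-1 + D² + 3*x) = -1 + D + D² + 4*x)
((4 - 4*0)² + Z(-7, 2))² = ((4 - 4*0)² + (-1 - 7 + (-7)² + 4*2))² = ((4 + 0)² + (-1 - 7 + 49 + 8))² = (4² + 49)² = (16 + 49)² = 65² = 4225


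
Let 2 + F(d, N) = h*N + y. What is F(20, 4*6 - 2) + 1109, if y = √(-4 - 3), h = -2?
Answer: 1063 + I*√7 ≈ 1063.0 + 2.6458*I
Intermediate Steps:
y = I*√7 (y = √(-7) = I*√7 ≈ 2.6458*I)
F(d, N) = -2 - 2*N + I*√7 (F(d, N) = -2 + (-2*N + I*√7) = -2 - 2*N + I*√7)
F(20, 4*6 - 2) + 1109 = (-2 - 2*(4*6 - 2) + I*√7) + 1109 = (-2 - 2*(24 - 2) + I*√7) + 1109 = (-2 - 2*22 + I*√7) + 1109 = (-2 - 44 + I*√7) + 1109 = (-46 + I*√7) + 1109 = 1063 + I*√7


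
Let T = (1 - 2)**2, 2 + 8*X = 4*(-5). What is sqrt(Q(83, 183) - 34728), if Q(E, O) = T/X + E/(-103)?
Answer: I*sqrt(44581452817)/1133 ≈ 186.36*I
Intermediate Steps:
X = -11/4 (X = -1/4 + (4*(-5))/8 = -1/4 + (1/8)*(-20) = -1/4 - 5/2 = -11/4 ≈ -2.7500)
T = 1 (T = (-1)**2 = 1)
Q(E, O) = -4/11 - E/103 (Q(E, O) = 1/(-11/4) + E/(-103) = 1*(-4/11) + E*(-1/103) = -4/11 - E/103)
sqrt(Q(83, 183) - 34728) = sqrt((-4/11 - 1/103*83) - 34728) = sqrt((-4/11 - 83/103) - 34728) = sqrt(-1325/1133 - 34728) = sqrt(-39348149/1133) = I*sqrt(44581452817)/1133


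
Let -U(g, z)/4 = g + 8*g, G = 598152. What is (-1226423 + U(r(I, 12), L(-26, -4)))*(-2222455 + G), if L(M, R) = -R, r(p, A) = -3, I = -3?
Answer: 1991907133445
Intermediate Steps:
U(g, z) = -36*g (U(g, z) = -4*(g + 8*g) = -36*g)
(-1226423 + U(r(I, 12), L(-26, -4)))*(-2222455 + G) = (-1226423 - 36*(-3))*(-2222455 + 598152) = (-1226423 + 108)*(-1624303) = -1226315*(-1624303) = 1991907133445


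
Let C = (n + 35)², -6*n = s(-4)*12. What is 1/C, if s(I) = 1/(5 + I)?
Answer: 1/1089 ≈ 0.00091827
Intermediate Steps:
n = -2 (n = -12/(6*(5 - 4)) = -12/(6*1) = -12/6 = -⅙*12 = -2)
C = 1089 (C = (-2 + 35)² = 33² = 1089)
1/C = 1/1089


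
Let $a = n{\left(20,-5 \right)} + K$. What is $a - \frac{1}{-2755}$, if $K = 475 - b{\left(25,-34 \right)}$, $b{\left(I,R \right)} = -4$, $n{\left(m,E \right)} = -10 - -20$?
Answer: $\frac{1347196}{2755} \approx 489.0$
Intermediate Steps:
$n{\left(m,E \right)} = 10$ ($n{\left(m,E \right)} = -10 + 20 = 10$)
$K = 479$ ($K = 475 - -4 = 475 + 4 = 479$)
$a = 489$ ($a = 10 + 479 = 489$)
$a - \frac{1}{-2755} = 489 - \frac{1}{-2755} = 489 - - \frac{1}{2755} = 489 + \frac{1}{2755} = \frac{1347196}{2755}$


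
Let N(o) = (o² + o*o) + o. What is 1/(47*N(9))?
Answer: 1/8037 ≈ 0.00012442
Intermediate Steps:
N(o) = o + 2*o² (N(o) = (o² + o²) + o = 2*o² + o = o + 2*o²)
1/(47*N(9)) = 1/(47*(9*(1 + 2*9))) = 1/(47*(9*(1 + 18))) = 1/(47*(9*19)) = 1/(47*171) = 1/8037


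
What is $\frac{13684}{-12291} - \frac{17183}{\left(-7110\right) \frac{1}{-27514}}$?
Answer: $- \frac{968491833047}{14564835} \approx -66495.0$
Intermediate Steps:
$\frac{13684}{-12291} - \frac{17183}{\left(-7110\right) \frac{1}{-27514}} = 13684 \left(- \frac{1}{12291}\right) - \frac{17183}{\left(-7110\right) \left(- \frac{1}{27514}\right)} = - \frac{13684}{12291} - \frac{17183}{\frac{3555}{13757}} = - \frac{13684}{12291} - \frac{236386531}{3555} = - \frac{968491833047}{14564835}$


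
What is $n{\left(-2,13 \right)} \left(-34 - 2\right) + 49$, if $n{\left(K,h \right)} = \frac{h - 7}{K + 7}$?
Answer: $\frac{29}{5} \approx 5.8$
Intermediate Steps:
$n{\left(K,h \right)} = \frac{-7 + h}{7 + K}$
$n{\left(-2,13 \right)} \left(-34 - 2\right) + 49 = \frac{-7 + 13}{7 - 2} \left(-34 - 2\right) + 49 = \frac{1}{5} \cdot 6 \left(-36\right) + 49 = \frac{6}{5} \left(-36\right) + 49 = - \frac{216}{5} + 49 = \frac{29}{5}$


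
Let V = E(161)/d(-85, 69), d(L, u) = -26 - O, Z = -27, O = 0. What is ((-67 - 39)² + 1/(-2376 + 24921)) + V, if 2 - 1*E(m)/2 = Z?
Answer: 3292449268/293085 ≈ 11234.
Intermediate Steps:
E(m) = 58 (E(m) = 4 - 2*(-27) = 4 + 54 = 58)
d(L, u) = -26 (d(L, u) = -26 - 1*0 = -26 + 0 = -26)
V = -29/13 (V = 58/(-26) = 58*(-1/26) = -29/13 ≈ -2.2308)
((-67 - 39)² + 1/(-2376 + 24921)) + V = ((-67 - 39)² + 1/(-2376 + 24921)) - 29/13 = ((-106)² + 1/22545) - 29/13 = (11236 + 1/22545) - 29/13 = 253315621/22545 - 29/13 = 3292449268/293085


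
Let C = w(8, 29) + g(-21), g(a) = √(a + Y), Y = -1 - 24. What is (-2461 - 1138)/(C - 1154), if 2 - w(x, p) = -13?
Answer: 4099261/1297367 + 3599*I*√46/1297367 ≈ 3.1597 + 0.018815*I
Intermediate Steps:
Y = -25
g(a) = √(-25 + a) (g(a) = √(a - 25) = √(-25 + a))
w(x, p) = 15 (w(x, p) = 2 - 1*(-13) = 2 + 13 = 15)
C = 15 + I*√46 (C = 15 + √(-25 - 21) = 15 + √(-46) = 15 + I*√46 ≈ 15.0 + 6.7823*I)
(-2461 - 1138)/(C - 1154) = (-2461 - 1138)/((15 + I*√46) - 1154) = -3599/(-1139 + I*√46)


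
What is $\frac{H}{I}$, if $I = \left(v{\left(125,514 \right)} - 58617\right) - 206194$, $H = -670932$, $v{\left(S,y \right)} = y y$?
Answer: $\frac{223644}{205} \approx 1090.9$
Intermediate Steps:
$v{\left(S,y \right)} = y^{2}$
$I = -615$ ($I = \left(514^{2} - 58617\right) - 206194 = \left(264196 - 58617\right) - 206194 = 205579 - 206194 = -615$)
$\frac{H}{I} = - \frac{670932}{-615} = \left(-670932\right) \left(- \frac{1}{615}\right) = \frac{223644}{205}$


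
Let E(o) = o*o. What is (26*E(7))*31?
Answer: 39494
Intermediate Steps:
E(o) = o**2
(26*E(7))*31 = (26*7**2)*31 = (26*49)*31 = 1274*31 = 39494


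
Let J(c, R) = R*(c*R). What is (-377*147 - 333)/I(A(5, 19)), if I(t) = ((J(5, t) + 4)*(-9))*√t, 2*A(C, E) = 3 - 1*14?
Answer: -3232*I*√22/891 ≈ -17.014*I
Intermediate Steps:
A(C, E) = -11/2 (A(C, E) = (3 - 1*14)/2 = (3 - 14)/2 = (½)*(-11) = -11/2)
J(c, R) = c*R² (J(c, R) = R*(R*c) = c*R²)
I(t) = √t*(-36 - 45*t²) (I(t) = ((5*t² + 4)*(-9))*√t = ((4 + 5*t²)*(-9))*√t = (-36 - 45*t²)*√t = √t*(-36 - 45*t²))
(-377*147 - 333)/I(A(5, 19)) = (-377*147 - 333)/((√(-11/2)*(-36 - 45*(-11/2)²))) = (-55419 - 333)/(((I*√22/2)*(-36 - 45*121/4))) = -55752*(-I*√22/(11*(-36 - 5445/4))) = -55752*4*I*√22/61479 = -3232*I*√22/891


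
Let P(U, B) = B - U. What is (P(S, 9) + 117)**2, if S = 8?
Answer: 13924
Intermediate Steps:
(P(S, 9) + 117)**2 = ((9 - 1*8) + 117)**2 = ((9 - 8) + 117)**2 = (1 + 117)**2 = 118**2 = 13924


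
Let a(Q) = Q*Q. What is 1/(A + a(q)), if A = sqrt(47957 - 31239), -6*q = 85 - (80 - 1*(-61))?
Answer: -3528/369751 + 81*sqrt(16718)/739502 ≈ 0.0046209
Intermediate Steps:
q = 28/3 (q = -(85 - (80 - 1*(-61)))/6 = -(85 - (80 + 61))/6 = -(85 - 1*141)/6 = -(85 - 141)/6 = -1/6*(-56) = 28/3 ≈ 9.3333)
a(Q) = Q**2
A = sqrt(16718) ≈ 129.30
1/(A + a(q)) = 1/(sqrt(16718) + (28/3)**2) = 1/(sqrt(16718) + 784/9) = 1/(784/9 + sqrt(16718))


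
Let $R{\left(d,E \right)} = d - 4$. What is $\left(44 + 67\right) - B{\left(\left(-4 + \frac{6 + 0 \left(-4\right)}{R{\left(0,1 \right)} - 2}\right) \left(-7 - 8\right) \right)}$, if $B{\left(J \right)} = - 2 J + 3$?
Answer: $258$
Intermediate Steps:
$R{\left(d,E \right)} = -4 + d$
$B{\left(J \right)} = 3 - 2 J$
$\left(44 + 67\right) - B{\left(\left(-4 + \frac{6 + 0 \left(-4\right)}{R{\left(0,1 \right)} - 2}\right) \left(-7 - 8\right) \right)} = \left(44 + 67\right) - \left(3 - 2 \left(-4 + \frac{6 + 0 \left(-4\right)}{\left(-4 + 0\right) - 2}\right) \left(-7 - 8\right)\right) = 111 - \left(3 - 2 \left(-4 + \frac{6 + 0}{-4 - 2}\right) \left(-15\right)\right) = 111 - \left(3 - 2 \left(-4 + \frac{6}{-6}\right) \left(-15\right)\right) = 111 - \left(3 - 2 \left(-4 + 6 \left(- \frac{1}{6}\right)\right) \left(-15\right)\right) = 111 - \left(3 - 2 \left(-4 - 1\right) \left(-15\right)\right) = 111 - \left(3 - 2 \left(\left(-5\right) \left(-15\right)\right)\right) = 111 - \left(3 - 150\right) = 111 - -147 = 111 + 147 = 258$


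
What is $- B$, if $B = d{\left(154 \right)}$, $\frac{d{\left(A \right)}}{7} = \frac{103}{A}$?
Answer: $- \frac{103}{22} \approx -4.6818$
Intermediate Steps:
$d{\left(A \right)} = \frac{721}{A}$ ($d{\left(A \right)} = 7 \frac{103}{A} = \frac{721}{A}$)
$B = \frac{103}{22}$ ($B = \frac{721}{154} = 721 \cdot \frac{1}{154} = \frac{103}{22} \approx 4.6818$)
$- B = \left(-1\right) \frac{103}{22} = - \frac{103}{22}$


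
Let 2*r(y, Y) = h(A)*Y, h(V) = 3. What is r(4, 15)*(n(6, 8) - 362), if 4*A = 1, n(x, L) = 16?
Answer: -7785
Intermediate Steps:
A = 1/4 (A = (1/4)*1 = 1/4 ≈ 0.25000)
r(y, Y) = 3*Y/2 (r(y, Y) = (3*Y)/2 = 3*Y/2)
r(4, 15)*(n(6, 8) - 362) = ((3/2)*15)*(16 - 362) = (45/2)*(-346) = -7785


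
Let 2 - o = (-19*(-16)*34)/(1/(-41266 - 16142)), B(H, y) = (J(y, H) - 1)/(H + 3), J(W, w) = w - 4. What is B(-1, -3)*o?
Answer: -1780107270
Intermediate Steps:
J(W, w) = -4 + w
B(H, y) = (-5 + H)/(3 + H) (B(H, y) = ((-4 + H) - 1)/(H + 3) = (-5 + H)/(3 + H))
o = 593369090 (o = 2 - -19*(-16)*34/(1/(-41266 - 16142)) = 2 - 304*34/(1/(-57408)) = 2 - 10336/(-1/57408) = 2 - 10336*(-57408) = 2 - 1*(-593369088) = 2 + 593369088 = 593369090)
B(-1, -3)*o = ((-5 - 1)/(3 - 1))*593369090 = (-6/2)*593369090 = ((½)*(-6))*593369090 = -3*593369090 = -1780107270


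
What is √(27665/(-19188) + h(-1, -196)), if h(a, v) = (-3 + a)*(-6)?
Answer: √230707451/3198 ≈ 4.7495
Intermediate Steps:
h(a, v) = 18 - 6*a
√(27665/(-19188) + h(-1, -196)) = √(27665/(-19188) + (18 - 6*(-1))) = √(27665*(-1/19188) + (18 + 6)) = √(-27665/19188 + 24) = √(432847/19188) = √230707451/3198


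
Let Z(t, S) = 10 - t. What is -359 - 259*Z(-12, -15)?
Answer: -6057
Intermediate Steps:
-359 - 259*Z(-12, -15) = -359 - 259*(10 - 1*(-12)) = -359 - 259*(10 + 12) = -359 - 259*22 = -359 - 5698 = -6057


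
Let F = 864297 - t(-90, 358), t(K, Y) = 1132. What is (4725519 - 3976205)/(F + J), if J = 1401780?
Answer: 749314/2264945 ≈ 0.33083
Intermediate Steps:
F = 863165 (F = 864297 - 1*1132 = 864297 - 1132 = 863165)
(4725519 - 3976205)/(F + J) = (4725519 - 3976205)/(863165 + 1401780) = 749314/2264945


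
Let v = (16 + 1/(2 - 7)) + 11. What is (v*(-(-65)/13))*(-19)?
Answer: -2546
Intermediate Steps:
v = 134/5 (v = (16 + 1/(-5)) + 11 = (16 - ⅕) + 11 = 79/5 + 11 = 134/5 ≈ 26.800)
(v*(-(-65)/13))*(-19) = (134*(-(-65)/13)/5)*(-19) = (134*(-5*(-1))/5)*(-19) = ((134/5)*5)*(-19) = 134*(-19) = -2546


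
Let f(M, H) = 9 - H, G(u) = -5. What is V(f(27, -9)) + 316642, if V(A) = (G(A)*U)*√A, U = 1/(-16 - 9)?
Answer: 316642 + 3*√2/5 ≈ 3.1664e+5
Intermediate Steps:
U = -1/25 (U = 1/(-25) = -1/25 ≈ -0.040000)
V(A) = √A/5 (V(A) = (-5*(-1/25))*√A = √A/5)
V(f(27, -9)) + 316642 = √(9 - 1*(-9))/5 + 316642 = √(9 + 9)/5 + 316642 = √18/5 + 316642 = (3*√2)/5 + 316642 = 3*√2/5 + 316642 = 316642 + 3*√2/5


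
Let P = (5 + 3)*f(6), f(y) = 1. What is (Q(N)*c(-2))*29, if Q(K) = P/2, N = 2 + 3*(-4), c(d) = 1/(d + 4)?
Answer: 58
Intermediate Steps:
c(d) = 1/(4 + d)
P = 8 (P = (5 + 3)*1 = 8*1 = 8)
N = -10 (N = 2 - 12 = -10)
Q(K) = 4 (Q(K) = 8/2 = 8*(½) = 4)
(Q(N)*c(-2))*29 = (4/(4 - 2))*29 = (4/2)*29 = (4*(½))*29 = 2*29 = 58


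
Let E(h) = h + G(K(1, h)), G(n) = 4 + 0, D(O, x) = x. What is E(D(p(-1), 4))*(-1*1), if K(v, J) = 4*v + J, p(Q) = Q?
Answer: -8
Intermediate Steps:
K(v, J) = J + 4*v
G(n) = 4
E(h) = 4 + h (E(h) = h + 4 = 4 + h)
E(D(p(-1), 4))*(-1*1) = (4 + 4)*(-1*1) = 8*(-1) = -8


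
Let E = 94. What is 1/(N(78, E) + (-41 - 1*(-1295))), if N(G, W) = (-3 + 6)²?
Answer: 1/1263 ≈ 0.00079177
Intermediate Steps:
N(G, W) = 9 (N(G, W) = 3² = 9)
1/(N(78, E) + (-41 - 1*(-1295))) = 1/(9 + (-41 - 1*(-1295))) = 1/(9 + (-41 + 1295)) = 1/(9 + 1254) = 1/1263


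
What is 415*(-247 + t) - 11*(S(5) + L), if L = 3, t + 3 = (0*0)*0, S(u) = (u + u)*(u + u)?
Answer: -104883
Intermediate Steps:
S(u) = 4*u**2 (S(u) = (2*u)*(2*u) = 4*u**2)
t = -3 (t = -3 + (0*0)*0 = -3 + 0*0 = -3 + 0 = -3)
415*(-247 + t) - 11*(S(5) + L) = 415*(-247 - 3) - 11*(4*5**2 + 3) = 415*(-250) - 11*(4*25 + 3) = -103750 - 11*(100 + 3) = -103750 - 11*103 = -103750 - 1133 = -104883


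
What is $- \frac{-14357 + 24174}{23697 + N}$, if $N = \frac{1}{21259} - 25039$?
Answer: $\frac{208699603}{28529577} \approx 7.3152$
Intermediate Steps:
$N = - \frac{532304100}{21259}$ ($N = \frac{1}{21259} - 25039 = - \frac{532304100}{21259} \approx -25039.0$)
$- \frac{-14357 + 24174}{23697 + N} = - \frac{-14357 + 24174}{23697 - \frac{532304100}{21259}} = - \frac{9817}{- \frac{28529577}{21259}} = - \frac{9817 \left(-21259\right)}{28529577} = \left(-1\right) \left(- \frac{208699603}{28529577}\right) = \frac{208699603}{28529577}$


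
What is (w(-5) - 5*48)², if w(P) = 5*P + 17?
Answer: 61504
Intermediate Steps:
w(P) = 17 + 5*P
(w(-5) - 5*48)² = ((17 + 5*(-5)) - 5*48)² = ((17 - 25) - 240)² = (-8 - 240)² = (-248)² = 61504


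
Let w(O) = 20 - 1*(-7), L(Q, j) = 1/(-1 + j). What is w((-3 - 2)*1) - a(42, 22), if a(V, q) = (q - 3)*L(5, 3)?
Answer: 35/2 ≈ 17.500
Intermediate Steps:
a(V, q) = -3/2 + q/2 (a(V, q) = (q - 3)/(-1 + 3) = (-3 + q)/2 = (-3 + q)*(½) = -3/2 + q/2)
w(O) = 27 (w(O) = 20 + 7 = 27)
w((-3 - 2)*1) - a(42, 22) = 27 - (-3/2 + (½)*22) = 27 - (-3/2 + 11) = 27 - 1*19/2 = 27 - 19/2 = 35/2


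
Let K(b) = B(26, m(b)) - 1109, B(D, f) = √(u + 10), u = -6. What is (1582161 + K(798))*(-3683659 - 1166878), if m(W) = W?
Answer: -7668960925998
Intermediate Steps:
B(D, f) = 2 (B(D, f) = √(-6 + 10) = √4 = 2)
K(b) = -1107 (K(b) = 2 - 1109 = -1107)
(1582161 + K(798))*(-3683659 - 1166878) = (1582161 - 1107)*(-3683659 - 1166878) = 1581054*(-4850537) = -7668960925998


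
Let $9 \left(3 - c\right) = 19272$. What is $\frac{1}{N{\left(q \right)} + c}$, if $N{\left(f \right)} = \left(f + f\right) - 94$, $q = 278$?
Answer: $- \frac{3}{5029} \approx -0.00059654$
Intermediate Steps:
$c = - \frac{6415}{3}$ ($c = 3 - \frac{6424}{3} = - \frac{6415}{3} \approx -2138.3$)
$N{\left(f \right)} = -94 + 2 f$ ($N{\left(f \right)} = 2 f - 94 = -94 + 2 f$)
$\frac{1}{N{\left(q \right)} + c} = \frac{1}{\left(-94 + 2 \cdot 278\right) - \frac{6415}{3}} = \frac{1}{\left(-94 + 556\right) - \frac{6415}{3}} = \frac{1}{462 - \frac{6415}{3}} = \frac{1}{- \frac{5029}{3}} = - \frac{3}{5029}$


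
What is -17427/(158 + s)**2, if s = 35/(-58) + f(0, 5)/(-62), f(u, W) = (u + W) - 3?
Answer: -56338075308/80055609481 ≈ -0.70374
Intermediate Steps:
f(u, W) = -3 + W + u (f(u, W) = (W + u) - 3 = -3 + W + u)
s = -1143/1798 (s = 35/(-58) + (-3 + 5 + 0)/(-62) = 35*(-1/58) + 2*(-1/62) = -35/58 - 1/31 = -1143/1798 ≈ -0.63571)
-17427/(158 + s)**2 = -17427/(158 - 1143/1798)**2 = -17427/((282941/1798)**2) = -17427/80055609481/3232804 = -17427*3232804/80055609481 = -56338075308/80055609481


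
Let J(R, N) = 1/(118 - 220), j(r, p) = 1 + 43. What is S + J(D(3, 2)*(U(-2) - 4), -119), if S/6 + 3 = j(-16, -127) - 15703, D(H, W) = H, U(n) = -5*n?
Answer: -9585145/102 ≈ -93972.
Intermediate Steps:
j(r, p) = 44
J(R, N) = -1/102 (J(R, N) = 1/(-102) = -1/102)
S = -93972 (S = -18 + 6*(44 - 15703) = -18 + 6*(-15659) = -18 - 93954 = -93972)
S + J(D(3, 2)*(U(-2) - 4), -119) = -93972 - 1/102 = -9585145/102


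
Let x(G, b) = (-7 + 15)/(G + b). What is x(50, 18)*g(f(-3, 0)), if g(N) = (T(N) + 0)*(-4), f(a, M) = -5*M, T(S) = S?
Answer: 0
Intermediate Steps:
x(G, b) = 8/(G + b)
g(N) = -4*N (g(N) = (N + 0)*(-4) = N*(-4) = -4*N)
x(50, 18)*g(f(-3, 0)) = (8/(50 + 18))*(-(-20)*0) = (8/68)*(-4*0) = (8*(1/68))*0 = (2/17)*0 = 0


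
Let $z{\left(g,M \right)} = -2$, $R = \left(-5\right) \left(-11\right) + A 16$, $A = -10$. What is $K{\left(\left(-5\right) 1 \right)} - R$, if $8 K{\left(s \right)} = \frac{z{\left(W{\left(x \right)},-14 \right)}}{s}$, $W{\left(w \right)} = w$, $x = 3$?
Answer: $\frac{2101}{20} \approx 105.05$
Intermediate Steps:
$R = -105$ ($R = \left(-5\right) \left(-11\right) - 160 = 55 - 160 = -105$)
$K{\left(s \right)} = - \frac{1}{4 s}$ ($K{\left(s \right)} = \frac{\left(-2\right) \frac{1}{s}}{8} = - \frac{1}{4 s}$)
$K{\left(\left(-5\right) 1 \right)} - R = - \frac{1}{4 \left(\left(-5\right) 1\right)} - -105 = - \frac{1}{4 \left(-5\right)} + 105 = \left(- \frac{1}{4}\right) \left(- \frac{1}{5}\right) + 105 = \frac{1}{20} + 105 = \frac{2101}{20}$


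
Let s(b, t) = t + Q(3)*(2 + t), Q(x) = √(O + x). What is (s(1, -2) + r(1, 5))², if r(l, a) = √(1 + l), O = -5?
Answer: (2 - √2)² ≈ 0.34315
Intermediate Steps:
Q(x) = √(-5 + x)
s(b, t) = t + I*√2*(2 + t) (s(b, t) = t + √(-5 + 3)*(2 + t) = t + √(-2)*(2 + t) = t + (I*√2)*(2 + t) = t + I*√2*(2 + t))
(s(1, -2) + r(1, 5))² = ((-2 + 2*I*√2 + I*(-2)*√2) + √(1 + 1))² = ((-2 + 2*I*√2 - 2*I*√2) + √2)² = (-2 + √2)²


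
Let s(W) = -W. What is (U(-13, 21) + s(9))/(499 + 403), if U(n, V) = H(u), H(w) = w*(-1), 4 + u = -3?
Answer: -1/451 ≈ -0.0022173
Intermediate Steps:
u = -7 (u = -4 - 3 = -7)
H(w) = -w
U(n, V) = 7 (U(n, V) = -1*(-7) = 7)
(U(-13, 21) + s(9))/(499 + 403) = (7 - 1*9)/(499 + 403) = (7 - 9)/902 = -2*1/902 = -1/451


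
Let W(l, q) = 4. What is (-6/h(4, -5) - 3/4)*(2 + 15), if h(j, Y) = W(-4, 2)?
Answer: -153/4 ≈ -38.250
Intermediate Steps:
h(j, Y) = 4
(-6/h(4, -5) - 3/4)*(2 + 15) = (-6/4 - 3/4)*(2 + 15) = (-6*1/4 - 3*1/4)*17 = (-3/2 - 3/4)*17 = -9/4*17 = -153/4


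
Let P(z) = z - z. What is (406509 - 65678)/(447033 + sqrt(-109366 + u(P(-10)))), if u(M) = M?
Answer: 152362704423/199838612455 - 340831*I*sqrt(109366)/199838612455 ≈ 0.76243 - 0.00056403*I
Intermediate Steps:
P(z) = 0
(406509 - 65678)/(447033 + sqrt(-109366 + u(P(-10)))) = (406509 - 65678)/(447033 + sqrt(-109366 + 0)) = 340831/(447033 + sqrt(-109366)) = 340831/(447033 + I*sqrt(109366))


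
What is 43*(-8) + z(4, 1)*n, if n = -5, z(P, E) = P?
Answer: -364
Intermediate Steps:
43*(-8) + z(4, 1)*n = 43*(-8) + 4*(-5) = -344 - 20 = -364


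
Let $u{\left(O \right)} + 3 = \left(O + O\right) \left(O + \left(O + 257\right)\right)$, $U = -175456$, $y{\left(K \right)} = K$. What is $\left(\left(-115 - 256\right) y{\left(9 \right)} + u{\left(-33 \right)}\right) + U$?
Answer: $-191404$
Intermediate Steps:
$u{\left(O \right)} = -3 + 2 O \left(257 + 2 O\right)$ ($u{\left(O \right)} = -3 + \left(O + O\right) \left(O + \left(O + 257\right)\right) = -3 + 2 O \left(O + \left(257 + O\right)\right) = -3 + 2 O \left(257 + 2 O\right)$)
$\left(\left(-115 - 256\right) y{\left(9 \right)} + u{\left(-33 \right)}\right) + U = \left(\left(-115 - 256\right) 9 + \left(-3 + 4 \left(-33\right)^{2} + 514 \left(-33\right)\right)\right) - 175456 = \left(\left(-371\right) 9 - 12609\right) - 175456 = \left(-3339 - 12609\right) - 175456 = -15948 - 175456 = -191404$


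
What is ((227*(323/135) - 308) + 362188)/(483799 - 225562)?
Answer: 48927121/34861995 ≈ 1.4035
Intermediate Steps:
((227*(323/135) - 308) + 362188)/(483799 - 225562) = ((227*(323*(1/135)) - 308) + 362188)/258237 = ((227*(323/135) - 308) + 362188)*(1/258237) = ((73321/135 - 308) + 362188)*(1/258237) = (31741/135 + 362188)*(1/258237) = (48927121/135)*(1/258237) = 48927121/34861995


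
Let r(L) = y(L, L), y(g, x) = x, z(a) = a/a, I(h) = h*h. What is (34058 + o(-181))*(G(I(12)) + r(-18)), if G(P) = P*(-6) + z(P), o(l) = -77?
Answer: -29937261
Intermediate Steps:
I(h) = h²
z(a) = 1
r(L) = L
G(P) = 1 - 6*P (G(P) = P*(-6) + 1 = -6*P + 1 = 1 - 6*P)
(34058 + o(-181))*(G(I(12)) + r(-18)) = (34058 - 77)*((1 - 6*12²) - 18) = 33981*((1 - 6*144) - 18) = 33981*((1 - 864) - 18) = 33981*(-863 - 18) = 33981*(-881) = -29937261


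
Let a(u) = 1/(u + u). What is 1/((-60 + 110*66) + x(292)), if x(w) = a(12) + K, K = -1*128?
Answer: 24/169729 ≈ 0.00014140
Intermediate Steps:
a(u) = 1/(2*u)
K = -128
x(w) = -3071/24 (x(w) = (½)/12 - 128 = (½)*(1/12) - 128 = 1/24 - 128 = -3071/24)
1/((-60 + 110*66) + x(292)) = 1/((-60 + 110*66) - 3071/24) = 1/((-60 + 7260) - 3071/24) = 1/(7200 - 3071/24) = 1/(169729/24) = 24/169729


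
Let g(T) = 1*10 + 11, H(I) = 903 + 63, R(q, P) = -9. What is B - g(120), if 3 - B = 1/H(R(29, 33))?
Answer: -17389/966 ≈ -18.001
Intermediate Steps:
H(I) = 966
g(T) = 21 (g(T) = 10 + 11 = 21)
B = 2897/966 (B = 3 - 1/966 = 2897/966 ≈ 2.9990)
B - g(120) = 2897/966 - 1*21 = 2897/966 - 21 = -17389/966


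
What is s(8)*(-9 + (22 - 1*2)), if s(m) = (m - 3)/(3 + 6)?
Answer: 55/9 ≈ 6.1111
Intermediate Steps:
s(m) = -1/3 + m/9 (s(m) = (-3 + m)/9 = (-3 + m)*(1/9) = -1/3 + m/9)
s(8)*(-9 + (22 - 1*2)) = (-1/3 + (1/9)*8)*(-9 + (22 - 1*2)) = (-1/3 + 8/9)*(-9 + (22 - 2)) = 5*(-9 + 20)/9 = (5/9)*11 = 55/9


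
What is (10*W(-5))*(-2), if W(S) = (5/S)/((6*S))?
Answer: -⅔ ≈ -0.66667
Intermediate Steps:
W(S) = 5/(6*S²) (W(S) = (5/S)*(1/(6*S)) = 5/(6*S²))
(10*W(-5))*(-2) = (10*((⅚)/(-5)²))*(-2) = (10*((⅚)*(1/25)))*(-2) = (10*(1/30))*(-2) = (⅓)*(-2) = -⅔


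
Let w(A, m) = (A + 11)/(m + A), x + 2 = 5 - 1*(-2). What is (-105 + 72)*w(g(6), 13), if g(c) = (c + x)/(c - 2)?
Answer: -605/21 ≈ -28.810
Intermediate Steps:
x = 5 (x = -2 + (5 - 1*(-2)) = -2 + (5 + 2) = -2 + 7 = 5)
g(c) = (5 + c)/(-2 + c) (g(c) = (c + 5)/(c - 2) = (5 + c)/(-2 + c))
w(A, m) = (11 + A)/(A + m)
(-105 + 72)*w(g(6), 13) = (-105 + 72)*((11 + (5 + 6)/(-2 + 6))/((5 + 6)/(-2 + 6) + 13)) = -33*(11 + 11/4)/(11/4 + 13) = -33*55/(63/4*4) = -44*55/(21*4) = -33*55/63 = -605/21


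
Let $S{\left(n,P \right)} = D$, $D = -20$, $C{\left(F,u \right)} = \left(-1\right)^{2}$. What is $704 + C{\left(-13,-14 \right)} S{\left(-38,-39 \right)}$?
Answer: $684$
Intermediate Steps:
$C{\left(F,u \right)} = 1$
$S{\left(n,P \right)} = -20$
$704 + C{\left(-13,-14 \right)} S{\left(-38,-39 \right)} = 704 + 1 \left(-20\right) = 704 - 20 = 684$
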